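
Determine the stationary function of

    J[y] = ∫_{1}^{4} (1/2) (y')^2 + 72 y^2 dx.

The Lagrangian is L = (1/2) (y')^2 + 72 y^2.
Compute ∂L/∂y = 144y, ∂L/∂y' = y'.
The Euler-Lagrange equation d/dx(∂L/∂y') − ∂L/∂y = 0 reduces to
    y'' − 144 y = 0.
Its general solution is
    y(x) = A e^(12x) + B e^(−12x),
with A, B fixed by the endpoint conditions.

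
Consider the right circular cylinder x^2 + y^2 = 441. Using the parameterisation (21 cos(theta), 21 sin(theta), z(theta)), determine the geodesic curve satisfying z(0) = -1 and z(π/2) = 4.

Parameterise the cylinder of radius R = 21 as
    r(θ) = (21 cos θ, 21 sin θ, z(θ)).
The arc-length element is
    ds = sqrt(441 + (dz/dθ)^2) dθ,
so the Lagrangian is L = sqrt(441 + z'^2).
L depends on z' only, not on z or θ, so ∂L/∂z = 0 and
    ∂L/∂z' = z' / sqrt(441 + z'^2).
The Euler-Lagrange equation gives
    d/dθ( z' / sqrt(441 + z'^2) ) = 0,
so z' is constant. Integrating once:
    z(θ) = a θ + b,
a helix on the cylinder (a straight line when the cylinder is unrolled). The constants a, b are determined by the endpoint conditions.
With endpoint conditions z(0) = -1 and z(π/2) = 4: from z(0) = b we get b = -1, and a·π/2 + -1 = 4 gives a = 10/π, so
    z(θ) = (10/π) θ − 1.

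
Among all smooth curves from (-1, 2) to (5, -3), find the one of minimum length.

Arc-length functional: J[y] = ∫ sqrt(1 + (y')^2) dx.
Lagrangian L = sqrt(1 + (y')^2) has no explicit y dependence, so ∂L/∂y = 0 and the Euler-Lagrange equation gives
    d/dx( y' / sqrt(1 + (y')^2) ) = 0  ⇒  y' / sqrt(1 + (y')^2) = const.
Hence y' is constant, so y(x) is affine.
Fitting the endpoints (-1, 2) and (5, -3):
    slope m = ((-3) − 2) / (5 − (-1)) = -5/6,
    intercept c = 2 − m·(-1) = 7/6.
Extremal: y(x) = (-5/6) x + 7/6.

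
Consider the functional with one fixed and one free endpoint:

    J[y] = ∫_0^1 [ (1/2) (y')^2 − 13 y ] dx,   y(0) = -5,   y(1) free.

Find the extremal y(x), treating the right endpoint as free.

The Lagrangian L = (1/2) (y')^2 − 13 y gives
    ∂L/∂y = −13,   ∂L/∂y' = y'.
Euler-Lagrange: d/dx(y') − (−13) = 0, i.e. y'' + 13 = 0, so
    y(x) = −(13/2) x^2 + C1 x + C2.
Fixed left endpoint y(0) = -5 ⇒ C2 = -5.
The right endpoint x = 1 is free, so the natural (transversality) condition is ∂L/∂y' |_{x=1} = 0, i.e. y'(1) = 0.
Compute y'(x) = −13 x + C1, so y'(1) = −13 + C1 = 0 ⇒ C1 = 13.
Therefore the extremal is
    y(x) = −(13/2) x^2 + 13 x − 5.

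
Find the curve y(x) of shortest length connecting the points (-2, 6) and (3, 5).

Arc-length functional: J[y] = ∫ sqrt(1 + (y')^2) dx.
Lagrangian L = sqrt(1 + (y')^2) has no explicit y dependence, so ∂L/∂y = 0 and the Euler-Lagrange equation gives
    d/dx( y' / sqrt(1 + (y')^2) ) = 0  ⇒  y' / sqrt(1 + (y')^2) = const.
Hence y' is constant, so y(x) is affine.
Fitting the endpoints (-2, 6) and (3, 5):
    slope m = (5 − 6) / (3 − (-2)) = -1/5,
    intercept c = 6 − m·(-2) = 28/5.
Extremal: y(x) = (-1/5) x + 28/5.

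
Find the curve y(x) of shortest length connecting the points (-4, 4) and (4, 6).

Arc-length functional: J[y] = ∫ sqrt(1 + (y')^2) dx.
Lagrangian L = sqrt(1 + (y')^2) has no explicit y dependence, so ∂L/∂y = 0 and the Euler-Lagrange equation gives
    d/dx( y' / sqrt(1 + (y')^2) ) = 0  ⇒  y' / sqrt(1 + (y')^2) = const.
Hence y' is constant, so y(x) is affine.
Fitting the endpoints (-4, 4) and (4, 6):
    slope m = (6 − 4) / (4 − (-4)) = 1/4,
    intercept c = 4 − m·(-4) = 5.
Extremal: y(x) = (1/4) x + 5.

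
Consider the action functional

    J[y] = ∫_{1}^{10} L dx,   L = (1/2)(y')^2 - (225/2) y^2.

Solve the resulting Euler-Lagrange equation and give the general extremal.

The Lagrangian is L = (1/2)(y')^2 - (225/2) y^2.
∂L/∂y = -225y.
∂L/∂y' = y'.
The Euler-Lagrange equation d/dx(∂L/∂y') − ∂L/∂y = 0 becomes:
    y'' + 225 y = 0
General solution: y(x) = A sin(15x) + B cos(15x), where A and B are arbitrary constants fixed by the endpoint conditions.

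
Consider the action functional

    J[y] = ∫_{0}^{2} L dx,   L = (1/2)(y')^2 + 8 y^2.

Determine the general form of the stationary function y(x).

The Lagrangian is L = (1/2)(y')^2 + 8 y^2.
∂L/∂y = 16y.
∂L/∂y' = y'.
The Euler-Lagrange equation d/dx(∂L/∂y') − ∂L/∂y = 0 becomes:
    y'' - 16 y = 0
General solution: y(x) = A e^(4x) + B e^(-4x), where A and B are arbitrary constants fixed by the endpoint conditions.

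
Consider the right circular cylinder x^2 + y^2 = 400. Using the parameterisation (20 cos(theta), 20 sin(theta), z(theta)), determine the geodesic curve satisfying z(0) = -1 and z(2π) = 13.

Parameterise the cylinder of radius R = 20 as
    r(θ) = (20 cos θ, 20 sin θ, z(θ)).
The arc-length element is
    ds = sqrt(400 + (dz/dθ)^2) dθ,
so the Lagrangian is L = sqrt(400 + z'^2).
L depends on z' only, not on z or θ, so ∂L/∂z = 0 and
    ∂L/∂z' = z' / sqrt(400 + z'^2).
The Euler-Lagrange equation gives
    d/dθ( z' / sqrt(400 + z'^2) ) = 0,
so z' is constant. Integrating once:
    z(θ) = a θ + b,
a helix on the cylinder (a straight line when the cylinder is unrolled). The constants a, b are determined by the endpoint conditions.
With endpoint conditions z(0) = -1 and z(2π) = 13: from z(0) = b we get b = -1, and a·2π + -1 = 13 gives a = 7/π, so
    z(θ) = (7/π) θ − 1.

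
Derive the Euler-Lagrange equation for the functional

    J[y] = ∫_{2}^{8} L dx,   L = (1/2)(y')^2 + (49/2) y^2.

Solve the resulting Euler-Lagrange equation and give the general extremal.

The Lagrangian is L = (1/2)(y')^2 + (49/2) y^2.
∂L/∂y = 49y.
∂L/∂y' = y'.
The Euler-Lagrange equation d/dx(∂L/∂y') − ∂L/∂y = 0 becomes:
    y'' - 49 y = 0
General solution: y(x) = A e^(7x) + B e^(-7x), where A and B are arbitrary constants fixed by the endpoint conditions.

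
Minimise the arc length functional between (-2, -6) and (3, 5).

Arc-length functional: J[y] = ∫ sqrt(1 + (y')^2) dx.
Lagrangian L = sqrt(1 + (y')^2) has no explicit y dependence, so ∂L/∂y = 0 and the Euler-Lagrange equation gives
    d/dx( y' / sqrt(1 + (y')^2) ) = 0  ⇒  y' / sqrt(1 + (y')^2) = const.
Hence y' is constant, so y(x) is affine.
Fitting the endpoints (-2, -6) and (3, 5):
    slope m = (5 − (-6)) / (3 − (-2)) = 11/5,
    intercept c = (-6) − m·(-2) = -8/5.
Extremal: y(x) = (11/5) x - 8/5.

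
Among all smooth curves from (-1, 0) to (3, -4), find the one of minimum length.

Arc-length functional: J[y] = ∫ sqrt(1 + (y')^2) dx.
Lagrangian L = sqrt(1 + (y')^2) has no explicit y dependence, so ∂L/∂y = 0 and the Euler-Lagrange equation gives
    d/dx( y' / sqrt(1 + (y')^2) ) = 0  ⇒  y' / sqrt(1 + (y')^2) = const.
Hence y' is constant, so y(x) is affine.
Fitting the endpoints (-1, 0) and (3, -4):
    slope m = ((-4) − 0) / (3 − (-1)) = -1,
    intercept c = 0 − m·(-1) = -1.
Extremal: y(x) = -x - 1.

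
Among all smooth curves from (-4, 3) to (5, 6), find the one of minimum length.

Arc-length functional: J[y] = ∫ sqrt(1 + (y')^2) dx.
Lagrangian L = sqrt(1 + (y')^2) has no explicit y dependence, so ∂L/∂y = 0 and the Euler-Lagrange equation gives
    d/dx( y' / sqrt(1 + (y')^2) ) = 0  ⇒  y' / sqrt(1 + (y')^2) = const.
Hence y' is constant, so y(x) is affine.
Fitting the endpoints (-4, 3) and (5, 6):
    slope m = (6 − 3) / (5 − (-4)) = 1/3,
    intercept c = 3 − m·(-4) = 13/3.
Extremal: y(x) = (1/3) x + 13/3.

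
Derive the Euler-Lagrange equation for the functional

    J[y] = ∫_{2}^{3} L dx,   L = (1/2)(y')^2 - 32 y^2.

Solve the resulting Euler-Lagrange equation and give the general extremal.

The Lagrangian is L = (1/2)(y')^2 - 32 y^2.
∂L/∂y = -64y.
∂L/∂y' = y'.
The Euler-Lagrange equation d/dx(∂L/∂y') − ∂L/∂y = 0 becomes:
    y'' + 64 y = 0
General solution: y(x) = A sin(8x) + B cos(8x), where A and B are arbitrary constants fixed by the endpoint conditions.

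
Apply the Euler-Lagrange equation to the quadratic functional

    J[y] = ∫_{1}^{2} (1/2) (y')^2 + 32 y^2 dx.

The Lagrangian is L = (1/2) (y')^2 + 32 y^2.
Compute ∂L/∂y = 64y, ∂L/∂y' = y'.
The Euler-Lagrange equation d/dx(∂L/∂y') − ∂L/∂y = 0 reduces to
    y'' − 64 y = 0.
Its general solution is
    y(x) = A e^(8x) + B e^(−8x),
with A, B fixed by the endpoint conditions.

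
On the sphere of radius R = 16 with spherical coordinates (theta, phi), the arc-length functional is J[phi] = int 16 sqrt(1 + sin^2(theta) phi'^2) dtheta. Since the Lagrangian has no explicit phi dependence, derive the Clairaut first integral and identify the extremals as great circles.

On the sphere of radius R = 16 with spherical coordinates (θ, φ), the induced metric is
    ds^2 = 256(dθ^2 + sin^2(θ) dφ^2).
Parameterise by θ; the arc-length functional is
    J[φ] = ∫ 16 sqrt(1 + sin^2(θ) (dφ/dθ)^2) dθ,
so L = 16 sqrt(1 + sin^2(θ) φ'^2). Compute
    ∂L/∂φ = 0  (L has no explicit φ dependence),
    ∂L/∂φ' = 16 sin^2(θ) φ' / sqrt(1 + sin^2(θ) φ'^2).
Since ∂L/∂φ = 0, the Euler-Lagrange equation
    d/dθ(∂L/∂φ') − ∂L/∂φ = 0
reduces to d/dθ(∂L/∂φ') = 0, i.e. the momentum conjugate to φ is conserved:
    16 sin^2(θ) φ' / sqrt(1 + sin^2(θ) φ'^2) = C.
The overall factor of 16 is constant, so dividing through gives Clairaut's relation sin^2(θ) φ' / sqrt(1 + sin^2(θ) φ'^2) = C' (with C' = C/16). Solving for φ' and integrating gives the great-circle family
    cot(θ) = A cos(φ − φ_0),
i.e. the intersection of the sphere with a plane through the origin. The two constants A and φ_0 (equivalently C and one phase) are fixed by the two endpoint conditions.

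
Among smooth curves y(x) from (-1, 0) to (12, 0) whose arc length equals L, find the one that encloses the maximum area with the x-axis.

Set up the augmented Lagrangian using a multiplier λ for the length constraint:
    F(y, y') = y − λ sqrt(1 + y'^2).
F has no explicit x dependence, so the Beltrami identity yields a first integral
    F − y' ∂F/∂y' = C.
Compute ∂F/∂y' = −λ y' / sqrt(1 + y'^2). Then
    y − λ sqrt(1 + y'^2) + λ y'^2 / sqrt(1 + y'^2) = C
    ⇒  y − λ / sqrt(1 + y'^2) = C.
Solving for y' and integrating gives
    (x − a)^2 + (y − b)^2 = λ^2,
a circular arc of radius λ. The constants a, b are determined by the endpoint conditions y(-1) = y(12) = 0, and λ is fixed implicitly by the length constraint
    ∫_{-1}^{12} sqrt(1 + y'^2) dx = L.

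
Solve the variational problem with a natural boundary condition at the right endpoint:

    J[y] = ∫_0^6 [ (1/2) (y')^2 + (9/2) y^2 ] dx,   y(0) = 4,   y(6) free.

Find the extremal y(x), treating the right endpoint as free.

The Lagrangian L = (1/2) (y')^2 + (9/2) y^2 gives
    ∂L/∂y = 9 y,   ∂L/∂y' = y'.
Euler-Lagrange: y'' − 9 y = 0.
With k = 3, the general solution is
    y(x) = A cosh(3 x) + B sinh(3 x).
Fixed left endpoint y(0) = 4 ⇒ A = 4.
The right endpoint x = 6 is free, so the natural (transversality) condition is ∂L/∂y' |_{x=6} = 0, i.e. y'(6) = 0.
Compute y'(x) = A k sinh(k x) + B k cosh(k x), so
    y'(6) = A k sinh(k·6) + B k cosh(k·6) = 0
    ⇒ B = −A tanh(k·6) = − 4 tanh(3·6).
Therefore the extremal is
    y(x) = 4 cosh(3 x) − 4 tanh(3·6) sinh(3 x).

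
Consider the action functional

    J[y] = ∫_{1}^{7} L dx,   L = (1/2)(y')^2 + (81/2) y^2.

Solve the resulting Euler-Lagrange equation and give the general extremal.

The Lagrangian is L = (1/2)(y')^2 + (81/2) y^2.
∂L/∂y = 81y.
∂L/∂y' = y'.
The Euler-Lagrange equation d/dx(∂L/∂y') − ∂L/∂y = 0 becomes:
    y'' - 81 y = 0
General solution: y(x) = A e^(9x) + B e^(-9x), where A and B are arbitrary constants fixed by the endpoint conditions.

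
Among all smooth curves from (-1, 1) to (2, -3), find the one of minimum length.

Arc-length functional: J[y] = ∫ sqrt(1 + (y')^2) dx.
Lagrangian L = sqrt(1 + (y')^2) has no explicit y dependence, so ∂L/∂y = 0 and the Euler-Lagrange equation gives
    d/dx( y' / sqrt(1 + (y')^2) ) = 0  ⇒  y' / sqrt(1 + (y')^2) = const.
Hence y' is constant, so y(x) is affine.
Fitting the endpoints (-1, 1) and (2, -3):
    slope m = ((-3) − 1) / (2 − (-1)) = -4/3,
    intercept c = 1 − m·(-1) = -1/3.
Extremal: y(x) = (-4/3) x - 1/3.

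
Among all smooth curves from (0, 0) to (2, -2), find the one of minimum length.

Arc-length functional: J[y] = ∫ sqrt(1 + (y')^2) dx.
Lagrangian L = sqrt(1 + (y')^2) has no explicit y dependence, so ∂L/∂y = 0 and the Euler-Lagrange equation gives
    d/dx( y' / sqrt(1 + (y')^2) ) = 0  ⇒  y' / sqrt(1 + (y')^2) = const.
Hence y' is constant, so y(x) is affine.
Fitting the endpoints (0, 0) and (2, -2):
    slope m = ((-2) − 0) / (2 − 0) = -1,
    intercept c = 0 − m·0 = 0.
Extremal: y(x) = -x.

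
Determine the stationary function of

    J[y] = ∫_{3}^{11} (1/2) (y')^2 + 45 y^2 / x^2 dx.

The Lagrangian is L = (1/2) (y')^2 + 45 y^2 / x^2.
Compute ∂L/∂y = 90y/x^2, ∂L/∂y' = y'.
The Euler-Lagrange equation d/dx(∂L/∂y') − ∂L/∂y = 0 reduces to
    y'' − 90/x^2 · y = 0  (x > 0).
Its general solution is
    y(x) = A x^10 + B x^(-9),
with A, B fixed by the endpoint conditions.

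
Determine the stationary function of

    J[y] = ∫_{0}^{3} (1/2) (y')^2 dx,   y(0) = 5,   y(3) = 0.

The Lagrangian is L = (1/2) (y')^2.
Compute ∂L/∂y = 0, ∂L/∂y' = y'.
The Euler-Lagrange equation d/dx(∂L/∂y') − ∂L/∂y = 0 reduces to
    y'' = 0.
Its general solution is
    y(x) = A x + B,
with A, B fixed by the endpoint conditions.
Applying the endpoint conditions y(0) = 5 and y(3) = 0: solve A·0 + B = 5 and A·3 + B = 0. Subtracting gives A(3 − 0) = 0 − 5, so A = -5/3, and B = 5 − A·0 = 5. Therefore
    y(x) = (-5/3) x + 5.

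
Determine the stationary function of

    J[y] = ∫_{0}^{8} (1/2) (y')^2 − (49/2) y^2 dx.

The Lagrangian is L = (1/2) (y')^2 − (49/2) y^2.
Compute ∂L/∂y = -49y, ∂L/∂y' = y'.
The Euler-Lagrange equation d/dx(∂L/∂y') − ∂L/∂y = 0 reduces to
    y'' + 49 y = 0.
Its general solution is
    y(x) = A sin(7x) + B cos(7x),
with A, B fixed by the endpoint conditions.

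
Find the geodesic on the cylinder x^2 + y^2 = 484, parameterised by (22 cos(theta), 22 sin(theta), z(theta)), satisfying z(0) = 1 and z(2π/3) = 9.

Parameterise the cylinder of radius R = 22 as
    r(θ) = (22 cos θ, 22 sin θ, z(θ)).
The arc-length element is
    ds = sqrt(484 + (dz/dθ)^2) dθ,
so the Lagrangian is L = sqrt(484 + z'^2).
L depends on z' only, not on z or θ, so ∂L/∂z = 0 and
    ∂L/∂z' = z' / sqrt(484 + z'^2).
The Euler-Lagrange equation gives
    d/dθ( z' / sqrt(484 + z'^2) ) = 0,
so z' is constant. Integrating once:
    z(θ) = a θ + b,
a helix on the cylinder (a straight line when the cylinder is unrolled). The constants a, b are determined by the endpoint conditions.
With endpoint conditions z(0) = 1 and z(2π/3) = 9: from z(0) = b we get b = 1, and a·2π/3 + 1 = 9 gives a = 12/π, so
    z(θ) = (12/π) θ + 1.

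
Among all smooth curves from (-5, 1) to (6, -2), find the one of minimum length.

Arc-length functional: J[y] = ∫ sqrt(1 + (y')^2) dx.
Lagrangian L = sqrt(1 + (y')^2) has no explicit y dependence, so ∂L/∂y = 0 and the Euler-Lagrange equation gives
    d/dx( y' / sqrt(1 + (y')^2) ) = 0  ⇒  y' / sqrt(1 + (y')^2) = const.
Hence y' is constant, so y(x) is affine.
Fitting the endpoints (-5, 1) and (6, -2):
    slope m = ((-2) − 1) / (6 − (-5)) = -3/11,
    intercept c = 1 − m·(-5) = -4/11.
Extremal: y(x) = (-3/11) x - 4/11.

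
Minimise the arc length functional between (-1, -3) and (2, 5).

Arc-length functional: J[y] = ∫ sqrt(1 + (y')^2) dx.
Lagrangian L = sqrt(1 + (y')^2) has no explicit y dependence, so ∂L/∂y = 0 and the Euler-Lagrange equation gives
    d/dx( y' / sqrt(1 + (y')^2) ) = 0  ⇒  y' / sqrt(1 + (y')^2) = const.
Hence y' is constant, so y(x) is affine.
Fitting the endpoints (-1, -3) and (2, 5):
    slope m = (5 − (-3)) / (2 − (-1)) = 8/3,
    intercept c = (-3) − m·(-1) = -1/3.
Extremal: y(x) = (8/3) x - 1/3.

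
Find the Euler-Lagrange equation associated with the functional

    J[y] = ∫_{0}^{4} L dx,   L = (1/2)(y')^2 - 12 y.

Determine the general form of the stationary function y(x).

The Lagrangian is L = (1/2)(y')^2 - 12 y.
∂L/∂y = -12.
∂L/∂y' = y'.
The Euler-Lagrange equation d/dx(∂L/∂y') − ∂L/∂y = 0 becomes:
    y'' + 12 = 0
General solution: y(x) = -6 x^2 + A x + B, where A and B are arbitrary constants fixed by the endpoint conditions.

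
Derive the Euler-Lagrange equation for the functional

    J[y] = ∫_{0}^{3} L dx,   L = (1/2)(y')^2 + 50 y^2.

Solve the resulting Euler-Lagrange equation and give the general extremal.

The Lagrangian is L = (1/2)(y')^2 + 50 y^2.
∂L/∂y = 100y.
∂L/∂y' = y'.
The Euler-Lagrange equation d/dx(∂L/∂y') − ∂L/∂y = 0 becomes:
    y'' - 100 y = 0
General solution: y(x) = A e^(10x) + B e^(-10x), where A and B are arbitrary constants fixed by the endpoint conditions.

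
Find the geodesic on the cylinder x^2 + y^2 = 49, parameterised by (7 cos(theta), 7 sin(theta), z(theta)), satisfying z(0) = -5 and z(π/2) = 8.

Parameterise the cylinder of radius R = 7 as
    r(θ) = (7 cos θ, 7 sin θ, z(θ)).
The arc-length element is
    ds = sqrt(49 + (dz/dθ)^2) dθ,
so the Lagrangian is L = sqrt(49 + z'^2).
L depends on z' only, not on z or θ, so ∂L/∂z = 0 and
    ∂L/∂z' = z' / sqrt(49 + z'^2).
The Euler-Lagrange equation gives
    d/dθ( z' / sqrt(49 + z'^2) ) = 0,
so z' is constant. Integrating once:
    z(θ) = a θ + b,
a helix on the cylinder (a straight line when the cylinder is unrolled). The constants a, b are determined by the endpoint conditions.
With endpoint conditions z(0) = -5 and z(π/2) = 8: from z(0) = b we get b = -5, and a·π/2 + -5 = 8 gives a = 26/π, so
    z(θ) = (26/π) θ − 5.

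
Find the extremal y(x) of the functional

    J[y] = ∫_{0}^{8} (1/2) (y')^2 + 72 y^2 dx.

The Lagrangian is L = (1/2) (y')^2 + 72 y^2.
Compute ∂L/∂y = 144y, ∂L/∂y' = y'.
The Euler-Lagrange equation d/dx(∂L/∂y') − ∂L/∂y = 0 reduces to
    y'' − 144 y = 0.
Its general solution is
    y(x) = A e^(12x) + B e^(−12x),
with A, B fixed by the endpoint conditions.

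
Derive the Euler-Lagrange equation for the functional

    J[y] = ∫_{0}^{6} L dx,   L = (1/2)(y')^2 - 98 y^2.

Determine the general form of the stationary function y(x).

The Lagrangian is L = (1/2)(y')^2 - 98 y^2.
∂L/∂y = -196y.
∂L/∂y' = y'.
The Euler-Lagrange equation d/dx(∂L/∂y') − ∂L/∂y = 0 becomes:
    y'' + 196 y = 0
General solution: y(x) = A sin(14x) + B cos(14x), where A and B are arbitrary constants fixed by the endpoint conditions.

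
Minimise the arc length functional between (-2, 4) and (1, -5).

Arc-length functional: J[y] = ∫ sqrt(1 + (y')^2) dx.
Lagrangian L = sqrt(1 + (y')^2) has no explicit y dependence, so ∂L/∂y = 0 and the Euler-Lagrange equation gives
    d/dx( y' / sqrt(1 + (y')^2) ) = 0  ⇒  y' / sqrt(1 + (y')^2) = const.
Hence y' is constant, so y(x) is affine.
Fitting the endpoints (-2, 4) and (1, -5):
    slope m = ((-5) − 4) / (1 − (-2)) = -3,
    intercept c = 4 − m·(-2) = -2.
Extremal: y(x) = -3 x - 2.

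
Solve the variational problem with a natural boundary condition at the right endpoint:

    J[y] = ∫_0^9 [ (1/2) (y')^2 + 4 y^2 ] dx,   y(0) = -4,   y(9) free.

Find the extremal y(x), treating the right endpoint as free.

The Lagrangian L = (1/2) (y')^2 + 4 y^2 gives
    ∂L/∂y = 8 y,   ∂L/∂y' = y'.
Euler-Lagrange: y'' − 8 y = 0.
With k = sqrt(8), the general solution is
    y(x) = A cosh(sqrt(8) x) + B sinh(sqrt(8) x).
Fixed left endpoint y(0) = -4 ⇒ A = -4.
The right endpoint x = 9 is free, so the natural (transversality) condition is ∂L/∂y' |_{x=9} = 0, i.e. y'(9) = 0.
Compute y'(x) = A k sinh(k x) + B k cosh(k x), so
    y'(9) = A k sinh(k·9) + B k cosh(k·9) = 0
    ⇒ B = −A tanh(k·9) = 4 tanh(sqrt(8)·9).
Therefore the extremal is
    y(x) = −4 cosh(sqrt(8) x) + 4 tanh(sqrt(8)·9) sinh(sqrt(8) x).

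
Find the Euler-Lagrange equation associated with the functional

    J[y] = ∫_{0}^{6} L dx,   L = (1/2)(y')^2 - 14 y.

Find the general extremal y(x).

The Lagrangian is L = (1/2)(y')^2 - 14 y.
∂L/∂y = -14.
∂L/∂y' = y'.
The Euler-Lagrange equation d/dx(∂L/∂y') − ∂L/∂y = 0 becomes:
    y'' + 14 = 0
General solution: y(x) = -7 x^2 + A x + B, where A and B are arbitrary constants fixed by the endpoint conditions.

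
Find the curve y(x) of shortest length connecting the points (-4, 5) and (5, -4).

Arc-length functional: J[y] = ∫ sqrt(1 + (y')^2) dx.
Lagrangian L = sqrt(1 + (y')^2) has no explicit y dependence, so ∂L/∂y = 0 and the Euler-Lagrange equation gives
    d/dx( y' / sqrt(1 + (y')^2) ) = 0  ⇒  y' / sqrt(1 + (y')^2) = const.
Hence y' is constant, so y(x) is affine.
Fitting the endpoints (-4, 5) and (5, -4):
    slope m = ((-4) − 5) / (5 − (-4)) = -1,
    intercept c = 5 − m·(-4) = 1.
Extremal: y(x) = -x + 1.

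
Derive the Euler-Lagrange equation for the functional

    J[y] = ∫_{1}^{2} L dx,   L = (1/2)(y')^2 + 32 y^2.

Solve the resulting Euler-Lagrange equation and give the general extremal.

The Lagrangian is L = (1/2)(y')^2 + 32 y^2.
∂L/∂y = 64y.
∂L/∂y' = y'.
The Euler-Lagrange equation d/dx(∂L/∂y') − ∂L/∂y = 0 becomes:
    y'' - 64 y = 0
General solution: y(x) = A e^(8x) + B e^(-8x), where A and B are arbitrary constants fixed by the endpoint conditions.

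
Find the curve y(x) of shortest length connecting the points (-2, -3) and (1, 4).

Arc-length functional: J[y] = ∫ sqrt(1 + (y')^2) dx.
Lagrangian L = sqrt(1 + (y')^2) has no explicit y dependence, so ∂L/∂y = 0 and the Euler-Lagrange equation gives
    d/dx( y' / sqrt(1 + (y')^2) ) = 0  ⇒  y' / sqrt(1 + (y')^2) = const.
Hence y' is constant, so y(x) is affine.
Fitting the endpoints (-2, -3) and (1, 4):
    slope m = (4 − (-3)) / (1 − (-2)) = 7/3,
    intercept c = (-3) − m·(-2) = 5/3.
Extremal: y(x) = (7/3) x + 5/3.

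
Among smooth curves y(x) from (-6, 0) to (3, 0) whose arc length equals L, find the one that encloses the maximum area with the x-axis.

Set up the augmented Lagrangian using a multiplier λ for the length constraint:
    F(y, y') = y − λ sqrt(1 + y'^2).
F has no explicit x dependence, so the Beltrami identity yields a first integral
    F − y' ∂F/∂y' = C.
Compute ∂F/∂y' = −λ y' / sqrt(1 + y'^2). Then
    y − λ sqrt(1 + y'^2) + λ y'^2 / sqrt(1 + y'^2) = C
    ⇒  y − λ / sqrt(1 + y'^2) = C.
Solving for y' and integrating gives
    (x − a)^2 + (y − b)^2 = λ^2,
a circular arc of radius λ. The constants a, b are determined by the endpoint conditions y(-6) = y(3) = 0, and λ is fixed implicitly by the length constraint
    ∫_{-6}^{3} sqrt(1 + y'^2) dx = L.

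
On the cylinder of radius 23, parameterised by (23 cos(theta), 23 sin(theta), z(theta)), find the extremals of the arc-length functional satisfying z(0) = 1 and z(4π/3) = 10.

Parameterise the cylinder of radius R = 23 as
    r(θ) = (23 cos θ, 23 sin θ, z(θ)).
The arc-length element is
    ds = sqrt(529 + (dz/dθ)^2) dθ,
so the Lagrangian is L = sqrt(529 + z'^2).
L depends on z' only, not on z or θ, so ∂L/∂z = 0 and
    ∂L/∂z' = z' / sqrt(529 + z'^2).
The Euler-Lagrange equation gives
    d/dθ( z' / sqrt(529 + z'^2) ) = 0,
so z' is constant. Integrating once:
    z(θ) = a θ + b,
a helix on the cylinder (a straight line when the cylinder is unrolled). The constants a, b are determined by the endpoint conditions.
With endpoint conditions z(0) = 1 and z(4π/3) = 10: from z(0) = b we get b = 1, and a·4π/3 + 1 = 10 gives a = 27/(4π), so
    z(θ) = (27/(4π)) θ + 1.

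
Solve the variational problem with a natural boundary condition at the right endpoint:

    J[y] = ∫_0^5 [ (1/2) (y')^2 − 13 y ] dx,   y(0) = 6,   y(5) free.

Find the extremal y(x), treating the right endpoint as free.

The Lagrangian L = (1/2) (y')^2 − 13 y gives
    ∂L/∂y = −13,   ∂L/∂y' = y'.
Euler-Lagrange: d/dx(y') − (−13) = 0, i.e. y'' + 13 = 0, so
    y(x) = −(13/2) x^2 + C1 x + C2.
Fixed left endpoint y(0) = 6 ⇒ C2 = 6.
The right endpoint x = 5 is free, so the natural (transversality) condition is ∂L/∂y' |_{x=5} = 0, i.e. y'(5) = 0.
Compute y'(x) = −13 x + C1, so y'(5) = −65 + C1 = 0 ⇒ C1 = 65.
Therefore the extremal is
    y(x) = −(13/2) x^2 + 65 x + 6.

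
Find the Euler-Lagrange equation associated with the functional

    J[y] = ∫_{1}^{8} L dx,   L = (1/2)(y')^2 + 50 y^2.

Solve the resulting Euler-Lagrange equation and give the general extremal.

The Lagrangian is L = (1/2)(y')^2 + 50 y^2.
∂L/∂y = 100y.
∂L/∂y' = y'.
The Euler-Lagrange equation d/dx(∂L/∂y') − ∂L/∂y = 0 becomes:
    y'' - 100 y = 0
General solution: y(x) = A e^(10x) + B e^(-10x), where A and B are arbitrary constants fixed by the endpoint conditions.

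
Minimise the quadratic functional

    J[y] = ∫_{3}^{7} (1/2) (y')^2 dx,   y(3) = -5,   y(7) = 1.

The Lagrangian is L = (1/2) (y')^2.
Compute ∂L/∂y = 0, ∂L/∂y' = y'.
The Euler-Lagrange equation d/dx(∂L/∂y') − ∂L/∂y = 0 reduces to
    y'' = 0.
Its general solution is
    y(x) = A x + B,
with A, B fixed by the endpoint conditions.
Applying the endpoint conditions y(3) = -5 and y(7) = 1: solve A·3 + B = -5 and A·7 + B = 1. Subtracting gives A(7 − 3) = 1 − -5, so A = 3/2, and B = -5 − A·3 = -19/2. Therefore
    y(x) = (3/2) x - 19/2.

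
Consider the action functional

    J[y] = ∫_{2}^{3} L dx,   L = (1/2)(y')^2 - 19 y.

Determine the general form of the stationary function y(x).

The Lagrangian is L = (1/2)(y')^2 - 19 y.
∂L/∂y = -19.
∂L/∂y' = y'.
The Euler-Lagrange equation d/dx(∂L/∂y') − ∂L/∂y = 0 becomes:
    y'' + 19 = 0
General solution: y(x) = -(19/2) x^2 + A x + B, where A and B are arbitrary constants fixed by the endpoint conditions.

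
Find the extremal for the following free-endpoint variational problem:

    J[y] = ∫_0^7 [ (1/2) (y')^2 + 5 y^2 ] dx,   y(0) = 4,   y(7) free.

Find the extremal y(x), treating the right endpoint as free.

The Lagrangian L = (1/2) (y')^2 + 5 y^2 gives
    ∂L/∂y = 10 y,   ∂L/∂y' = y'.
Euler-Lagrange: y'' − 10 y = 0.
With k = sqrt(10), the general solution is
    y(x) = A cosh(sqrt(10) x) + B sinh(sqrt(10) x).
Fixed left endpoint y(0) = 4 ⇒ A = 4.
The right endpoint x = 7 is free, so the natural (transversality) condition is ∂L/∂y' |_{x=7} = 0, i.e. y'(7) = 0.
Compute y'(x) = A k sinh(k x) + B k cosh(k x), so
    y'(7) = A k sinh(k·7) + B k cosh(k·7) = 0
    ⇒ B = −A tanh(k·7) = − 4 tanh(sqrt(10)·7).
Therefore the extremal is
    y(x) = 4 cosh(sqrt(10) x) − 4 tanh(sqrt(10)·7) sinh(sqrt(10) x).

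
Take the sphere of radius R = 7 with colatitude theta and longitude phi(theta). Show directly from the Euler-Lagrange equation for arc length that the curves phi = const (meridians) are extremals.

On the sphere of radius R = 7 with spherical coordinates (θ, φ), the induced metric is
    ds^2 = 49(dθ^2 + sin^2(θ) dφ^2).
Using θ as the parameter, the arc-length functional becomes
    J[φ] = ∫ 7 sqrt(1 + sin^2(θ) (dφ/dθ)^2) dθ.
So L = 7 sqrt(1 + sin^2(θ) φ'^2). Compute
    ∂L/∂φ = 0  (L has no explicit φ dependence),
    ∂L/∂φ' = 7 sin^2(θ) φ' / sqrt(1 + sin^2(θ) φ'^2).
For the candidate φ(θ) = c (constant), φ' = 0, so ∂L/∂φ' evaluated along the candidate vanishes, and ∂L/∂φ is identically zero. Hence
    d/dθ(∂L/∂φ') − ∂L/∂φ = 0
is satisfied. Therefore meridians φ = const are extremals of arc length — they are geodesics on the sphere.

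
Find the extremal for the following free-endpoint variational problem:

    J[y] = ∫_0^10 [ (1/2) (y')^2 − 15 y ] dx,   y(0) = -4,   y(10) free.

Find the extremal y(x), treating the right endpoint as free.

The Lagrangian L = (1/2) (y')^2 − 15 y gives
    ∂L/∂y = −15,   ∂L/∂y' = y'.
Euler-Lagrange: d/dx(y') − (−15) = 0, i.e. y'' + 15 = 0, so
    y(x) = −(15/2) x^2 + C1 x + C2.
Fixed left endpoint y(0) = -4 ⇒ C2 = -4.
The right endpoint x = 10 is free, so the natural (transversality) condition is ∂L/∂y' |_{x=10} = 0, i.e. y'(10) = 0.
Compute y'(x) = −15 x + C1, so y'(10) = −150 + C1 = 0 ⇒ C1 = 150.
Therefore the extremal is
    y(x) = −(15/2) x^2 + 150 x − 4.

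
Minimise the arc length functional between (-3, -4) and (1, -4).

Arc-length functional: J[y] = ∫ sqrt(1 + (y')^2) dx.
Lagrangian L = sqrt(1 + (y')^2) has no explicit y dependence, so ∂L/∂y = 0 and the Euler-Lagrange equation gives
    d/dx( y' / sqrt(1 + (y')^2) ) = 0  ⇒  y' / sqrt(1 + (y')^2) = const.
Hence y' is constant, so y(x) is affine.
Fitting the endpoints (-3, -4) and (1, -4):
    slope m = ((-4) − (-4)) / (1 − (-3)) = 0,
    intercept c = (-4) − m·(-3) = -4.
Extremal: y(x) = -4.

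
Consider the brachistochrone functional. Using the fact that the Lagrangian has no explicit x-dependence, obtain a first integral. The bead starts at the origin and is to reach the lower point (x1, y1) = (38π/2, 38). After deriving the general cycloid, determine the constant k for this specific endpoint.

The Lagrangian L = sqrt((1 + y'^2) / y) has no explicit x dependence, so the Beltrami identity applies:
    L − y' ∂L/∂y' = C.
Compute ∂L/∂y' = y' / sqrt(y (1 + y'^2)).
Substitute:
    sqrt((1 + y'^2)/y) − y'·y' / sqrt(y (1 + y'^2))
    = (1 + y'^2) / sqrt(y (1 + y'^2)) − y'^2 / sqrt(y (1 + y'^2))
    = 1 / sqrt(y (1 + y'^2)) = C.
Squaring and rearranging gives the first integral
    y (1 + y'^2) = 1/C^2 =: k   (constant).
Solving this first-order ODE by the substitution
    y = (k/2)(1 − cos θ)
yields the cycloid parameterisation
    x(θ) = (k/2)(θ − sin θ),   y(θ) = (k/2)(1 − cos θ).
The constant k is fixed by the endpoint condition.
Now fit the given lower endpoint (x1, y1) = (38π/2, 38). At the bottom of the first arch (θ = π), the parametric equations give
    y(π) = (k/2)(1 − cos π) = k,
    x(π) = (k/2)(π − sin π) = kπ/2.
Matching y(π) = 38 gives k = 38, consistent with x(π) = 38π/2. Therefore the specific cycloid is
    x(θ) = (38/2)(θ − sin θ),   y(θ) = (38/2)(1 − cos θ).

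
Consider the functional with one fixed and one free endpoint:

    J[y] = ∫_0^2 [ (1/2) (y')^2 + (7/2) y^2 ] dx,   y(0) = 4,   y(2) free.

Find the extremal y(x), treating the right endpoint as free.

The Lagrangian L = (1/2) (y')^2 + (7/2) y^2 gives
    ∂L/∂y = 7 y,   ∂L/∂y' = y'.
Euler-Lagrange: y'' − 7 y = 0.
With k = sqrt(7), the general solution is
    y(x) = A cosh(sqrt(7) x) + B sinh(sqrt(7) x).
Fixed left endpoint y(0) = 4 ⇒ A = 4.
The right endpoint x = 2 is free, so the natural (transversality) condition is ∂L/∂y' |_{x=2} = 0, i.e. y'(2) = 0.
Compute y'(x) = A k sinh(k x) + B k cosh(k x), so
    y'(2) = A k sinh(k·2) + B k cosh(k·2) = 0
    ⇒ B = −A tanh(k·2) = − 4 tanh(sqrt(7)·2).
Therefore the extremal is
    y(x) = 4 cosh(sqrt(7) x) − 4 tanh(sqrt(7)·2) sinh(sqrt(7) x).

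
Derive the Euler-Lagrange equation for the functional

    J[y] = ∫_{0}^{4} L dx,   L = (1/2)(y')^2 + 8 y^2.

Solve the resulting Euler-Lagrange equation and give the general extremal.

The Lagrangian is L = (1/2)(y')^2 + 8 y^2.
∂L/∂y = 16y.
∂L/∂y' = y'.
The Euler-Lagrange equation d/dx(∂L/∂y') − ∂L/∂y = 0 becomes:
    y'' - 16 y = 0
General solution: y(x) = A e^(4x) + B e^(-4x), where A and B are arbitrary constants fixed by the endpoint conditions.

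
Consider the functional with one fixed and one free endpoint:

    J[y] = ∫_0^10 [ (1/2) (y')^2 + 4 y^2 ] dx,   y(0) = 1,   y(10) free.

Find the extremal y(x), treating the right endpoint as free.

The Lagrangian L = (1/2) (y')^2 + 4 y^2 gives
    ∂L/∂y = 8 y,   ∂L/∂y' = y'.
Euler-Lagrange: y'' − 8 y = 0.
With k = sqrt(8), the general solution is
    y(x) = A cosh(sqrt(8) x) + B sinh(sqrt(8) x).
Fixed left endpoint y(0) = 1 ⇒ A = 1.
The right endpoint x = 10 is free, so the natural (transversality) condition is ∂L/∂y' |_{x=10} = 0, i.e. y'(10) = 0.
Compute y'(x) = A k sinh(k x) + B k cosh(k x), so
    y'(10) = A k sinh(k·10) + B k cosh(k·10) = 0
    ⇒ B = −A tanh(k·10) = − tanh(sqrt(8)·10).
Therefore the extremal is
    y(x) = cosh(sqrt(8) x) − tanh(sqrt(8)·10) sinh(sqrt(8) x).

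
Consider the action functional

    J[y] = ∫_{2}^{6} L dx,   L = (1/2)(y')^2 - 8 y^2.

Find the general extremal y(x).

The Lagrangian is L = (1/2)(y')^2 - 8 y^2.
∂L/∂y = -16y.
∂L/∂y' = y'.
The Euler-Lagrange equation d/dx(∂L/∂y') − ∂L/∂y = 0 becomes:
    y'' + 16 y = 0
General solution: y(x) = A sin(4x) + B cos(4x), where A and B are arbitrary constants fixed by the endpoint conditions.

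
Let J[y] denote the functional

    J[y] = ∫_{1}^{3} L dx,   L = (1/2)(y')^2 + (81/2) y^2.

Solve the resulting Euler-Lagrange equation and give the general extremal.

The Lagrangian is L = (1/2)(y')^2 + (81/2) y^2.
∂L/∂y = 81y.
∂L/∂y' = y'.
The Euler-Lagrange equation d/dx(∂L/∂y') − ∂L/∂y = 0 becomes:
    y'' - 81 y = 0
General solution: y(x) = A e^(9x) + B e^(-9x), where A and B are arbitrary constants fixed by the endpoint conditions.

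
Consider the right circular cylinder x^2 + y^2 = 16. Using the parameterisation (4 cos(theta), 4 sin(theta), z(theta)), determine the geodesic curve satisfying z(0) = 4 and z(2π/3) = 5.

Parameterise the cylinder of radius R = 4 as
    r(θ) = (4 cos θ, 4 sin θ, z(θ)).
The arc-length element is
    ds = sqrt(16 + (dz/dθ)^2) dθ,
so the Lagrangian is L = sqrt(16 + z'^2).
L depends on z' only, not on z or θ, so ∂L/∂z = 0 and
    ∂L/∂z' = z' / sqrt(16 + z'^2).
The Euler-Lagrange equation gives
    d/dθ( z' / sqrt(16 + z'^2) ) = 0,
so z' is constant. Integrating once:
    z(θ) = a θ + b,
a helix on the cylinder (a straight line when the cylinder is unrolled). The constants a, b are determined by the endpoint conditions.
With endpoint conditions z(0) = 4 and z(2π/3) = 5: from z(0) = b we get b = 4, and a·2π/3 + 4 = 5 gives a = 3/(2π), so
    z(θ) = (3/(2π)) θ + 4.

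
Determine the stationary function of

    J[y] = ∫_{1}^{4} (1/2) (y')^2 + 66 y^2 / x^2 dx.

The Lagrangian is L = (1/2) (y')^2 + 66 y^2 / x^2.
Compute ∂L/∂y = 132y/x^2, ∂L/∂y' = y'.
The Euler-Lagrange equation d/dx(∂L/∂y') − ∂L/∂y = 0 reduces to
    y'' − 132/x^2 · y = 0  (x > 0).
Its general solution is
    y(x) = A x^12 + B x^(-11),
with A, B fixed by the endpoint conditions.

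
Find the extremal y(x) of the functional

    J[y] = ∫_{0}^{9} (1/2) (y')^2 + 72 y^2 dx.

The Lagrangian is L = (1/2) (y')^2 + 72 y^2.
Compute ∂L/∂y = 144y, ∂L/∂y' = y'.
The Euler-Lagrange equation d/dx(∂L/∂y') − ∂L/∂y = 0 reduces to
    y'' − 144 y = 0.
Its general solution is
    y(x) = A e^(12x) + B e^(−12x),
with A, B fixed by the endpoint conditions.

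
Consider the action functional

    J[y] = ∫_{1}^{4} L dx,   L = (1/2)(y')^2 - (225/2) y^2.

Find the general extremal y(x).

The Lagrangian is L = (1/2)(y')^2 - (225/2) y^2.
∂L/∂y = -225y.
∂L/∂y' = y'.
The Euler-Lagrange equation d/dx(∂L/∂y') − ∂L/∂y = 0 becomes:
    y'' + 225 y = 0
General solution: y(x) = A sin(15x) + B cos(15x), where A and B are arbitrary constants fixed by the endpoint conditions.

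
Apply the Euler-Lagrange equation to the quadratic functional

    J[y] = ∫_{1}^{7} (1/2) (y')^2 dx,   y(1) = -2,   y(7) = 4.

The Lagrangian is L = (1/2) (y')^2.
Compute ∂L/∂y = 0, ∂L/∂y' = y'.
The Euler-Lagrange equation d/dx(∂L/∂y') − ∂L/∂y = 0 reduces to
    y'' = 0.
Its general solution is
    y(x) = A x + B,
with A, B fixed by the endpoint conditions.
Applying the endpoint conditions y(1) = -2 and y(7) = 4: solve A·1 + B = -2 and A·7 + B = 4. Subtracting gives A(7 − 1) = 4 − -2, so A = 1, and B = -2 − A·1 = -3. Therefore
    y(x) = x - 3.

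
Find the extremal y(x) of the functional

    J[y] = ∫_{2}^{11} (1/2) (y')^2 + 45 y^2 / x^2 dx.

The Lagrangian is L = (1/2) (y')^2 + 45 y^2 / x^2.
Compute ∂L/∂y = 90y/x^2, ∂L/∂y' = y'.
The Euler-Lagrange equation d/dx(∂L/∂y') − ∂L/∂y = 0 reduces to
    y'' − 90/x^2 · y = 0  (x > 0).
Its general solution is
    y(x) = A x^10 + B x^(-9),
with A, B fixed by the endpoint conditions.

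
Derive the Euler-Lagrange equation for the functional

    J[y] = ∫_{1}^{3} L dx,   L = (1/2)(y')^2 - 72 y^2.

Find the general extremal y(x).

The Lagrangian is L = (1/2)(y')^2 - 72 y^2.
∂L/∂y = -144y.
∂L/∂y' = y'.
The Euler-Lagrange equation d/dx(∂L/∂y') − ∂L/∂y = 0 becomes:
    y'' + 144 y = 0
General solution: y(x) = A sin(12x) + B cos(12x), where A and B are arbitrary constants fixed by the endpoint conditions.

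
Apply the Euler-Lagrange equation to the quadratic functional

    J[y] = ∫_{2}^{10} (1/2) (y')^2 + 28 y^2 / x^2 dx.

The Lagrangian is L = (1/2) (y')^2 + 28 y^2 / x^2.
Compute ∂L/∂y = 56y/x^2, ∂L/∂y' = y'.
The Euler-Lagrange equation d/dx(∂L/∂y') − ∂L/∂y = 0 reduces to
    y'' − 56/x^2 · y = 0  (x > 0).
Its general solution is
    y(x) = A x^8 + B x^(-7),
with A, B fixed by the endpoint conditions.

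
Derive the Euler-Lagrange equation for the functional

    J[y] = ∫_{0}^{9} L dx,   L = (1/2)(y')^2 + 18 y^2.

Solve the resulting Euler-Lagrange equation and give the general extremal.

The Lagrangian is L = (1/2)(y')^2 + 18 y^2.
∂L/∂y = 36y.
∂L/∂y' = y'.
The Euler-Lagrange equation d/dx(∂L/∂y') − ∂L/∂y = 0 becomes:
    y'' - 36 y = 0
General solution: y(x) = A e^(6x) + B e^(-6x), where A and B are arbitrary constants fixed by the endpoint conditions.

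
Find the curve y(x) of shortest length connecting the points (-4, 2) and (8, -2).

Arc-length functional: J[y] = ∫ sqrt(1 + (y')^2) dx.
Lagrangian L = sqrt(1 + (y')^2) has no explicit y dependence, so ∂L/∂y = 0 and the Euler-Lagrange equation gives
    d/dx( y' / sqrt(1 + (y')^2) ) = 0  ⇒  y' / sqrt(1 + (y')^2) = const.
Hence y' is constant, so y(x) is affine.
Fitting the endpoints (-4, 2) and (8, -2):
    slope m = ((-2) − 2) / (8 − (-4)) = -1/3,
    intercept c = 2 − m·(-4) = 2/3.
Extremal: y(x) = (-1/3) x + 2/3.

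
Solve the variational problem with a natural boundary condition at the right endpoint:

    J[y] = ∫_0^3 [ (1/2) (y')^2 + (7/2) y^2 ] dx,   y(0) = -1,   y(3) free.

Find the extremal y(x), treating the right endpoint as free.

The Lagrangian L = (1/2) (y')^2 + (7/2) y^2 gives
    ∂L/∂y = 7 y,   ∂L/∂y' = y'.
Euler-Lagrange: y'' − 7 y = 0.
With k = sqrt(7), the general solution is
    y(x) = A cosh(sqrt(7) x) + B sinh(sqrt(7) x).
Fixed left endpoint y(0) = -1 ⇒ A = -1.
The right endpoint x = 3 is free, so the natural (transversality) condition is ∂L/∂y' |_{x=3} = 0, i.e. y'(3) = 0.
Compute y'(x) = A k sinh(k x) + B k cosh(k x), so
    y'(3) = A k sinh(k·3) + B k cosh(k·3) = 0
    ⇒ B = −A tanh(k·3) = tanh(sqrt(7)·3).
Therefore the extremal is
    y(x) = −cosh(sqrt(7) x) + tanh(sqrt(7)·3) sinh(sqrt(7) x).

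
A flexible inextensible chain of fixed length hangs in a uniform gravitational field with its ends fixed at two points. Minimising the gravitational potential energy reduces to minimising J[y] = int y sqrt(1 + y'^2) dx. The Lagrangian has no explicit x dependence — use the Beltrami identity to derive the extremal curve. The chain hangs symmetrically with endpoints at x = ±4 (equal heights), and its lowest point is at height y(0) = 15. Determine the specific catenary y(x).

The Lagrangian L(y, y') = y sqrt(1 + y'^2) has no explicit x dependence, so the Beltrami identity applies:
    L − y' ∂L/∂y' = C.
Compute ∂L/∂y' = y · y' / sqrt(1 + y'^2). Then
    L − y' ∂L/∂y'
    = y sqrt(1 + y'^2) − y · y'^2 / sqrt(1 + y'^2)
    = y (1 + y'^2 − y'^2) / sqrt(1 + y'^2)
    = y / sqrt(1 + y'^2) = C.
Squaring gives y^2 = C^2 (1 + y'^2), i.e.
    y'^2 = y^2 / C^2 − 1.
Separating variables,
    dy / sqrt(y^2 − C^2) = dx / C,
and integrating gives arccosh(y / C) = (x − a)/C, so
    y(x) = C cosh((x − a)/C),
the catenary. The constants C and a are fixed by the two endpoint conditions (and, for the hanging-chain problem, the length constraint selects C).
Now fit the given data. The endpoints x = ±4 are symmetric at equal height, so the catenary is even about its minimum: a = 0 and y(x) = C cosh(x/C). The lowest point is y(0) = C cosh(0) = C, and we are told y(0) = 15, so C = 15. Therefore
    y(x) = 15 cosh(x/15),
and at the endpoints
    y(±4) = 15 cosh(4/15).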